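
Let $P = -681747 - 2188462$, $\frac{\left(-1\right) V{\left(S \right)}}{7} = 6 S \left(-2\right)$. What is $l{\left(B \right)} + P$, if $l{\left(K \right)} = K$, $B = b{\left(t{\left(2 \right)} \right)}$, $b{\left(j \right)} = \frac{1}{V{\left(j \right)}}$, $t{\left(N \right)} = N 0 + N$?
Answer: $- \frac{482195111}{168} \approx -2.8702 \cdot 10^{6}$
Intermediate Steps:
$V{\left(S \right)} = 84 S$ ($V{\left(S \right)} = - 7 \cdot 6 S \left(-2\right) = - 7 \left(- 12 S\right) = 84 S$)
$t{\left(N \right)} = N$ ($t{\left(N \right)} = 0 + N = N$)
$b{\left(j \right)} = \frac{1}{84 j}$
$B = \frac{1}{168}$ ($B = \frac{1}{84 \cdot 2} = \frac{1}{84} \cdot \frac{1}{2} = \frac{1}{168} \approx 0.0059524$)
$P = -2870209$ ($P = -681747 - 2188462 = -2870209$)
$l{\left(B \right)} + P = \frac{1}{168} - 2870209 = - \frac{482195111}{168}$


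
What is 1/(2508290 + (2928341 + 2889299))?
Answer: 1/8325930 ≈ 1.2011e-7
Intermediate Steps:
1/(2508290 + (2928341 + 2889299)) = 1/(2508290 + 5817640) = 1/8325930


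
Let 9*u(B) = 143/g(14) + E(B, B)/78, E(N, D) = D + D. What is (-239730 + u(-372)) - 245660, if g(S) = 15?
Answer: -851859451/1755 ≈ -4.8539e+5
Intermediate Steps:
E(N, D) = 2*D
u(B) = 143/135 + B/351 (u(B) = (143/15 + (2*B)/78)/9 = (143*(1/15) + (2*B)*(1/78))/9 = (143/15 + B/39)/9 = 143/135 + B/351)
(-239730 + u(-372)) - 245660 = (-239730 + (143/135 + (1/351)*(-372))) - 245660 = (-239730 + (143/135 - 124/117)) - 245660 = (-239730 - 1/1755) - 245660 = -420726151/1755 - 245660 = -851859451/1755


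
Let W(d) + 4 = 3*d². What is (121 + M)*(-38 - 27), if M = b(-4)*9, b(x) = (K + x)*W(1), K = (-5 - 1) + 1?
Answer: -13130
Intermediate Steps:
K = -5 (K = -6 + 1 = -5)
W(d) = -4 + 3*d²
b(x) = 5 - x (b(x) = (-5 + x)*(-4 + 3*1²) = (-5 + x)*(-4 + 3*1) = (-5 + x)*(-4 + 3) = (-5 + x)*(-1) = 5 - x)
M = 81 (M = (5 - 1*(-4))*9 = (5 + 4)*9 = 9*9 = 81)
(121 + M)*(-38 - 27) = (121 + 81)*(-38 - 27) = 202*(-65) = -13130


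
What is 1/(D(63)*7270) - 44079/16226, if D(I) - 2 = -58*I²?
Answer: -5269184770159/1939649086000 ≈ -2.7166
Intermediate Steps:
D(I) = 2 - 58*I²
1/(D(63)*7270) - 44079/16226 = 1/((2 - 58*63²)*7270) - 44079/16226 = (1/7270)/(2 - 58*3969) - 44079*1/16226 = (1/7270)/(2 - 230202) - 6297/2318 = (1/7270)/(-230200) - 6297/2318 = -1/230200*1/7270 - 6297/2318 = -1/1673554000 - 6297/2318 = -5269184770159/1939649086000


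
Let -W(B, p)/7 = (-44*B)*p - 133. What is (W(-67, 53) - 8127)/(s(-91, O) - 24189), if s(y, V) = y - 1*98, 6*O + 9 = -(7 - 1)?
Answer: 183484/4063 ≈ 45.160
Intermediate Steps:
W(B, p) = 931 + 308*B*p (W(B, p) = -7*((-44*B)*p - 133) = -7*(-44*B*p - 133) = -7*(-133 - 44*B*p) = 931 + 308*B*p)
O = -5/2 (O = -3/2 + (-(7 - 1))/6 = -3/2 + (-1*6)/6 = -3/2 + (1/6)*(-6) = -3/2 - 1 = -5/2 ≈ -2.5000)
s(y, V) = -98 + y (s(y, V) = y - 98 = -98 + y)
(W(-67, 53) - 8127)/(s(-91, O) - 24189) = ((931 + 308*(-67)*53) - 8127)/((-98 - 91) - 24189) = ((931 - 1093708) - 8127)/(-189 - 24189) = (-1092777 - 8127)/(-24378) = -1100904*(-1/24378) = 183484/4063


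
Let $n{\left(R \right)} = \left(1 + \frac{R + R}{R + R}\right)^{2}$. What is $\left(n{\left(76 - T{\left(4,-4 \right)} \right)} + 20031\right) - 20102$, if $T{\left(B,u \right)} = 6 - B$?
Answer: $-67$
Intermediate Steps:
$n{\left(R \right)} = 4$ ($n{\left(R \right)} = \left(1 + \frac{2 R}{2 R}\right)^{2} = \left(1 + 2 R \frac{1}{2 R}\right)^{2} = \left(1 + 1\right)^{2} = 2^{2} = 4$)
$\left(n{\left(76 - T{\left(4,-4 \right)} \right)} + 20031\right) - 20102 = \left(4 + 20031\right) - 20102 = 20035 - 20102 = -67$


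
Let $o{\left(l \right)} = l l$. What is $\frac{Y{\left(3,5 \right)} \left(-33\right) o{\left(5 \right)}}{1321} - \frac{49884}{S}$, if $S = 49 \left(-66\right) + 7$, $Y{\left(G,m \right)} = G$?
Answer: $\frac{57909939}{4262867} \approx 13.585$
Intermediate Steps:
$o{\left(l \right)} = l^{2}$
$S = -3227$ ($S = -3234 + 7 = -3227$)
$\frac{Y{\left(3,5 \right)} \left(-33\right) o{\left(5 \right)}}{1321} - \frac{49884}{S} = \frac{3 \left(-33\right) 5^{2}}{1321} - \frac{49884}{-3227} = \left(-99\right) 25 \cdot \frac{1}{1321} - - \frac{49884}{3227} = \left(-2475\right) \frac{1}{1321} + \frac{49884}{3227} = - \frac{2475}{1321} + \frac{49884}{3227} = \frac{57909939}{4262867}$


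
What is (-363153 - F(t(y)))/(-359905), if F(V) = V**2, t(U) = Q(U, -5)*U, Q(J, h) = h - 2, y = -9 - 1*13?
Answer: 55267/51415 ≈ 1.0749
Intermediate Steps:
y = -22 (y = -9 - 13 = -22)
Q(J, h) = -2 + h
t(U) = -7*U (t(U) = (-2 - 5)*U = -7*U)
(-363153 - F(t(y)))/(-359905) = (-363153 - (-7*(-22))**2)/(-359905) = (-363153 - 1*154**2)*(-1/359905) = (-363153 - 1*23716)*(-1/359905) = (-363153 - 23716)*(-1/359905) = -386869*(-1/359905) = 55267/51415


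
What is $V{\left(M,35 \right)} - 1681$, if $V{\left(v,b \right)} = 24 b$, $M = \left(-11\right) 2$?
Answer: $-841$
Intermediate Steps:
$M = -22$
$V{\left(M,35 \right)} - 1681 = 24 \cdot 35 - 1681 = 840 - 1681 = -841$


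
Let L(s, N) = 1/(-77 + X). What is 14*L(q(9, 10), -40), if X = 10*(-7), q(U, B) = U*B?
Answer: -2/21 ≈ -0.095238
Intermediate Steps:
q(U, B) = B*U
X = -70
L(s, N) = -1/147 (L(s, N) = 1/(-77 - 70) = 1/(-147) = -1/147)
14*L(q(9, 10), -40) = 14*(-1/147) = -2/21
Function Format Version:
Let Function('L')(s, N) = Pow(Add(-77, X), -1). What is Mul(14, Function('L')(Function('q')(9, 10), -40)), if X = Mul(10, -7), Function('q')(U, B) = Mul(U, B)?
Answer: Rational(-2, 21) ≈ -0.095238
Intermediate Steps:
Function('q')(U, B) = Mul(B, U)
X = -70
Function('L')(s, N) = Rational(-1, 147) (Function('L')(s, N) = Pow(Add(-77, -70), -1) = Pow(-147, -1) = Rational(-1, 147))
Mul(14, Function('L')(Function('q')(9, 10), -40)) = Mul(14, Rational(-1, 147)) = Rational(-2, 21)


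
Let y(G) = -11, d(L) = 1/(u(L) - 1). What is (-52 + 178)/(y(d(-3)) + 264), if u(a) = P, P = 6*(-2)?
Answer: 126/253 ≈ 0.49802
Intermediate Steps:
P = -12
u(a) = -12
d(L) = -1/13 (d(L) = 1/(-12 - 1) = 1/(-13) = -1/13)
(-52 + 178)/(y(d(-3)) + 264) = (-52 + 178)/(-11 + 264) = 126/253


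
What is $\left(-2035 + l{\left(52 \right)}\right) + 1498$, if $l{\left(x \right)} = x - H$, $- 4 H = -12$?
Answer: $-488$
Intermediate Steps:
$H = 3$ ($H = \left(- \frac{1}{4}\right) \left(-12\right) = 3$)
$l{\left(x \right)} = -3 + x$ ($l{\left(x \right)} = x - 3 = -3 + x$)
$\left(-2035 + l{\left(52 \right)}\right) + 1498 = \left(-2035 + \left(-3 + 52\right)\right) + 1498 = \left(-2035 + 49\right) + 1498 = -1986 + 1498 = -488$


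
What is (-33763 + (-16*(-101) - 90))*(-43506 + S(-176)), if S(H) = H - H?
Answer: 1402502922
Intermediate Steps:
S(H) = 0
(-33763 + (-16*(-101) - 90))*(-43506 + S(-176)) = (-33763 + (-16*(-101) - 90))*(-43506 + 0) = (-33763 + (1616 - 90))*(-43506) = (-33763 + 1526)*(-43506) = -32237*(-43506) = 1402502922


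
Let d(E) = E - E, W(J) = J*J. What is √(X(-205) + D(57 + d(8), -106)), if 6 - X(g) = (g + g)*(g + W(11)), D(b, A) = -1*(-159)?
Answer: 5*I*√1371 ≈ 185.14*I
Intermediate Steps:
W(J) = J²
d(E) = 0
D(b, A) = 159
X(g) = 6 - 2*g*(121 + g) (X(g) = 6 - (g + g)*(g + 11²) = 6 - 2*g*(g + 121) = 6 - 2*g*(121 + g))
√(X(-205) + D(57 + d(8), -106)) = √((6 - 242*(-205) - 2*(-205)²) + 159) = √((6 + 49610 - 2*42025) + 159) = √((6 + 49610 - 84050) + 159) = √(-34434 + 159) = √(-34275) = 5*I*√1371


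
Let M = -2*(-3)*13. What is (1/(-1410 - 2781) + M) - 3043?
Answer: -12426316/4191 ≈ -2965.0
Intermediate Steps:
M = 78 (M = 6*13 = 78)
(1/(-1410 - 2781) + M) - 3043 = (1/(-1410 - 2781) + 78) - 3043 = (1/(-4191) + 78) - 3043 = (-1/4191 + 78) - 3043 = 326897/4191 - 3043 = -12426316/4191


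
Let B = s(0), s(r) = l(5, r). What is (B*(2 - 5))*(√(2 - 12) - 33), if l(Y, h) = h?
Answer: 0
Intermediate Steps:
s(r) = r
B = 0
(B*(2 - 5))*(√(2 - 12) - 33) = (0*(2 - 5))*(√(2 - 12) - 33) = (0*(-3))*(√(-10) - 33) = 0*(I*√10 - 33) = 0*(-33 + I*√10) = 0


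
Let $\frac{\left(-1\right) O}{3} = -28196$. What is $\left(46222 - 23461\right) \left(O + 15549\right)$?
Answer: $2279218257$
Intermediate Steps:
$O = 84588$ ($O = \left(-3\right) \left(-28196\right) = 84588$)
$\left(46222 - 23461\right) \left(O + 15549\right) = \left(46222 - 23461\right) \left(84588 + 15549\right) = 22761 \cdot 100137 = 2279218257$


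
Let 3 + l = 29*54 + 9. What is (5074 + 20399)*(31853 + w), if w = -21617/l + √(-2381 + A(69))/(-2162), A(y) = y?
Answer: 424985579809/524 - 433041*I*√2/1081 ≈ 8.1104e+8 - 566.52*I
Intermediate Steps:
l = 1572 (l = -3 + (29*54 + 9) = -3 + (1566 + 9) = -3 + 1575 = 1572)
w = -21617/1572 - 17*I*√2/1081 (w = -21617/1572 + √(-2381 + 69)/(-2162) = -21617*1/1572 + √(-2312)*(-1/2162) = -21617/1572 + (34*I*√2)*(-1/2162) = -21617/1572 - 17*I*√2/1081 ≈ -13.751 - 0.02224*I)
(5074 + 20399)*(31853 + w) = (5074 + 20399)*(31853 + (-21617/1572 - 17*I*√2/1081)) = 25473*(50051299/1572 - 17*I*√2/1081) = 424985579809/524 - 433041*I*√2/1081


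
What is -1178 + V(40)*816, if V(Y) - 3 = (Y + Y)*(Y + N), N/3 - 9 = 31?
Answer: 10446070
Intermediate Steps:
N = 120 (N = 27 + 3*31 = 27 + 93 = 120)
V(Y) = 3 + 2*Y*(120 + Y) (V(Y) = 3 + (Y + Y)*(Y + 120) = 3 + (2*Y)*(120 + Y) = 3 + 2*Y*(120 + Y))
-1178 + V(40)*816 = -1178 + (3 + 2*40² + 240*40)*816 = -1178 + (3 + 2*1600 + 9600)*816 = -1178 + (3 + 3200 + 9600)*816 = -1178 + 12803*816 = -1178 + 10447248 = 10446070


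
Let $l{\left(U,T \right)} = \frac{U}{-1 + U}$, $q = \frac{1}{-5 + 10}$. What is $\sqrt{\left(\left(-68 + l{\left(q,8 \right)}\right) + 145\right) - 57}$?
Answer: $\frac{\sqrt{79}}{2} \approx 4.4441$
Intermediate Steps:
$q = \frac{1}{5} \approx 0.2$
$\sqrt{\left(\left(-68 + l{\left(q,8 \right)}\right) + 145\right) - 57} = \sqrt{\left(\left(-68 + \frac{1}{5 \left(-1 + \frac{1}{5}\right)}\right) + 145\right) - 57} = \sqrt{\left(\left(-68 + \frac{1}{5 \left(- \frac{4}{5}\right)}\right) + 145\right) - 57} = \sqrt{\left(\left(-68 + \frac{1}{5} \left(- \frac{5}{4}\right)\right) + 145\right) - 57} = \sqrt{\left(\left(-68 - \frac{1}{4}\right) + 145\right) - 57} = \sqrt{\left(- \frac{273}{4} + 145\right) - 57} = \sqrt{\frac{307}{4} - 57} = \sqrt{\frac{79}{4}} = \frac{\sqrt{79}}{2}$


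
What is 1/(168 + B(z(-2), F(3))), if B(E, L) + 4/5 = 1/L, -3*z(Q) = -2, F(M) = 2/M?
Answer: 10/1687 ≈ 0.0059277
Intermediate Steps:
z(Q) = ⅔ (z(Q) = -⅓*(-2) = ⅔)
B(E, L) = -⅘ + 1/L
1/(168 + B(z(-2), F(3))) = 1/(168 + (-⅘ + 1/(2/3))) = 1/(168 + (-⅘ + 1/(2*(⅓)))) = 1/(168 + (-⅘ + 1/(⅔))) = 1/(168 + (-⅘ + 3/2)) = 1/(168 + 7/10) = 1/(1687/10) = 10/1687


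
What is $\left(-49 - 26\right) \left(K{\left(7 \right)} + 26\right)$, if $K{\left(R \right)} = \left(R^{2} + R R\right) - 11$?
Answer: $-8475$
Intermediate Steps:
$K{\left(R \right)} = -11 + 2 R^{2}$ ($K{\left(R \right)} = \left(R^{2} + R^{2}\right) - 11 = 2 R^{2} - 11 = -11 + 2 R^{2}$)
$\left(-49 - 26\right) \left(K{\left(7 \right)} + 26\right) = \left(-49 - 26\right) \left(\left(-11 + 2 \cdot 7^{2}\right) + 26\right) = - 75 \left(\left(-11 + 2 \cdot 49\right) + 26\right) = - 75 \left(\left(-11 + 98\right) + 26\right) = - 75 \left(87 + 26\right) = \left(-75\right) 113 = -8475$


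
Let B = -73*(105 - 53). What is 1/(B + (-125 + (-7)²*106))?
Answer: 1/1273 ≈ 0.00078555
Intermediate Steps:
B = -3796 (B = -73*52 = -3796)
1/(B + (-125 + (-7)²*106)) = 1/(-3796 + (-125 + (-7)²*106)) = 1/(-3796 + (-125 + 49*106)) = 1/(-3796 + (-125 + 5194)) = 1/(-3796 + 5069) = 1/1273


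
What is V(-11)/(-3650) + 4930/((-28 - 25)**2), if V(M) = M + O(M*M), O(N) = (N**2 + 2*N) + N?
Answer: -24120837/10252850 ≈ -2.3526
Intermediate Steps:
O(N) = N**2 + 3*N
V(M) = M + M**2*(3 + M**2) (V(M) = M + (M*M)*(3 + M*M) = M + M**2*(3 + M**2))
V(-11)/(-3650) + 4930/((-28 - 25)**2) = -11*(1 - 11*(3 + (-11)**2))/(-3650) + 4930/((-28 - 25)**2) = -11*(1 - 11*(3 + 121))*(-1/3650) + 4930/((-53)**2) = -11*(1 - 11*124)*(-1/3650) + 4930/2809 = -11*(1 - 1364)*(-1/3650) + 4930*(1/2809) = -11*(-1363)*(-1/3650) + 4930/2809 = 14993*(-1/3650) + 4930/2809 = -14993/3650 + 4930/2809 = -24120837/10252850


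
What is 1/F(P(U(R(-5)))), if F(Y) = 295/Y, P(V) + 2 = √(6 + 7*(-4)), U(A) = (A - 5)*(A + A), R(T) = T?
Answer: -2/295 + I*√22/295 ≈ -0.0067797 + 0.0159*I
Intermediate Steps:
U(A) = 2*A*(-5 + A) (U(A) = (-5 + A)*(2*A) = 2*A*(-5 + A))
P(V) = -2 + I*√22 (P(V) = -2 + √(6 + 7*(-4)) = -2 + √(6 - 28) = -2 + √(-22) = -2 + I*√22)
1/F(P(U(R(-5)))) = 1/(295/(-2 + I*√22)) = -2/295 + I*√22/295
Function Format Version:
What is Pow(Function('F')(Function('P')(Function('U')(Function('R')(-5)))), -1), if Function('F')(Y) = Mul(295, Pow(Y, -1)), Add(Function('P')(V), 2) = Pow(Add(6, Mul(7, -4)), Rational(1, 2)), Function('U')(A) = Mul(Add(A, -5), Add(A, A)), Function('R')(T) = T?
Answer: Add(Rational(-2, 295), Mul(Rational(1, 295), I, Pow(22, Rational(1, 2)))) ≈ Add(-0.0067797, Mul(0.015900, I))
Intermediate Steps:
Function('U')(A) = Mul(2, A, Add(-5, A)) (Function('U')(A) = Mul(Add(-5, A), Mul(2, A)) = Mul(2, A, Add(-5, A)))
Function('P')(V) = Add(-2, Mul(I, Pow(22, Rational(1, 2)))) (Function('P')(V) = Add(-2, Pow(Add(6, Mul(7, -4)), Rational(1, 2))) = Add(-2, Pow(Add(6, -28), Rational(1, 2))) = Add(-2, Pow(-22, Rational(1, 2))) = Add(-2, Mul(I, Pow(22, Rational(1, 2)))))
Pow(Function('F')(Function('P')(Function('U')(Function('R')(-5)))), -1) = Pow(Mul(295, Pow(Add(-2, Mul(I, Pow(22, Rational(1, 2)))), -1)), -1) = Add(Rational(-2, 295), Mul(Rational(1, 295), I, Pow(22, Rational(1, 2))))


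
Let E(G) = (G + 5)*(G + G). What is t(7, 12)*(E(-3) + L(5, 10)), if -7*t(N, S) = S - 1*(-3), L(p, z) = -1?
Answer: 195/7 ≈ 27.857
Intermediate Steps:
t(N, S) = -3/7 - S/7 (t(N, S) = -(S - 1*(-3))/7 = -(S + 3)/7 = -(3 + S)/7 = -3/7 - S/7)
E(G) = 2*G*(5 + G) (E(G) = (5 + G)*(2*G) = 2*G*(5 + G))
t(7, 12)*(E(-3) + L(5, 10)) = (-3/7 - ⅐*12)*(2*(-3)*(5 - 3) - 1) = (-3/7 - 12/7)*(2*(-3)*2 - 1) = -15*(-12 - 1)/7 = -15/7*(-13) = 195/7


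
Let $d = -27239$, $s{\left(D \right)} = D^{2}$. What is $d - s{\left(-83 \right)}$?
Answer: $-34128$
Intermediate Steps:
$d - s{\left(-83 \right)} = -27239 - \left(-83\right)^{2} = -27239 - 6889 = -34128$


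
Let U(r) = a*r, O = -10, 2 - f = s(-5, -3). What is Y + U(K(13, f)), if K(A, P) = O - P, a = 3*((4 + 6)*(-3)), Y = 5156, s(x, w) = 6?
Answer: 5696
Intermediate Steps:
f = -4 (f = 2 - 1*6 = 2 - 6 = -4)
a = -90 (a = 3*(10*(-3)) = 3*(-30) = -90)
K(A, P) = -10 - P
U(r) = -90*r
Y + U(K(13, f)) = 5156 - 90*(-10 - 1*(-4)) = 5156 - 90*(-10 + 4) = 5156 - 90*(-6) = 5156 + 540 = 5696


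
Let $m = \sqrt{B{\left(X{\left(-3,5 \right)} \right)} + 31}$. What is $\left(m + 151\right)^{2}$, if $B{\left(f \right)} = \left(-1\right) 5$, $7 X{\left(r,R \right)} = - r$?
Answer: $\left(151 + \sqrt{26}\right)^{2} \approx 24367.0$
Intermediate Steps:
$X{\left(r,R \right)} = - \frac{r}{7}$ ($X{\left(r,R \right)} = \frac{\left(-1\right) r}{7} = - \frac{r}{7}$)
$B{\left(f \right)} = -5$
$m = \sqrt{26}$ ($m = \sqrt{-5 + 31} = \sqrt{26} \approx 5.099$)
$\left(m + 151\right)^{2} = \left(\sqrt{26} + 151\right)^{2} = \left(151 + \sqrt{26}\right)^{2}$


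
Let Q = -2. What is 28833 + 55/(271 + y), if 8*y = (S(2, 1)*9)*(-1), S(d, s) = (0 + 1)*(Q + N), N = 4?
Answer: 6199139/215 ≈ 28833.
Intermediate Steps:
S(d, s) = 2 (S(d, s) = (0 + 1)*(-2 + 4) = 1*2 = 2)
y = -9/4 (y = ((2*9)*(-1))/8 = (18*(-1))/8 = (⅛)*(-18) = -9/4 ≈ -2.2500)
28833 + 55/(271 + y) = 28833 + 55/(271 - 9/4) = 28833 + 55/(1075/4) = 28833 + (4/1075)*55 = 28833 + 44/215 = 6199139/215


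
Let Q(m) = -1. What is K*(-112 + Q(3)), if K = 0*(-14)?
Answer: 0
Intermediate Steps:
K = 0
K*(-112 + Q(3)) = 0*(-112 - 1) = 0*(-113) = 0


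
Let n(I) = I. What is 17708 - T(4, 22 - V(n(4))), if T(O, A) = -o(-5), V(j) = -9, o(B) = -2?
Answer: 17706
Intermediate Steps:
T(O, A) = 2 (T(O, A) = -1*(-2) = 2)
17708 - T(4, 22 - V(n(4))) = 17708 - 1*2 = 17708 - 2 = 17706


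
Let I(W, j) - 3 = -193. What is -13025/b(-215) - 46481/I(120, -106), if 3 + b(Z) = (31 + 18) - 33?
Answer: -1870497/2470 ≈ -757.29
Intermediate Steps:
b(Z) = 13 (b(Z) = -3 + ((31 + 18) - 33) = -3 + (49 - 33) = -3 + 16 = 13)
I(W, j) = -190 (I(W, j) = 3 - 193 = -190)
-13025/b(-215) - 46481/I(120, -106) = -13025/13 - 46481/(-190) = -13025*1/13 - 46481*(-1/190) = -13025/13 + 46481/190 = -1870497/2470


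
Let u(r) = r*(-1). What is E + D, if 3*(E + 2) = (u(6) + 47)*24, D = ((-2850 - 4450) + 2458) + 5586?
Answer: 1070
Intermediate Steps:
u(r) = -r
D = 744 (D = (-7300 + 2458) + 5586 = -4842 + 5586 = 744)
E = 326 (E = -2 + ((-1*6 + 47)*24)/3 = -2 + ((-6 + 47)*24)/3 = -2 + (41*24)/3 = -2 + (⅓)*984 = -2 + 328 = 326)
E + D = 326 + 744 = 1070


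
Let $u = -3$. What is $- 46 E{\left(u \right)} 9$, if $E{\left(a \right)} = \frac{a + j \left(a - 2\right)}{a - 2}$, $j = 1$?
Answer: $- \frac{3312}{5} \approx -662.4$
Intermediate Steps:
$E{\left(a \right)} = \frac{-2 + 2 a}{-2 + a}$ ($E{\left(a \right)} = \frac{a + 1 \left(a - 2\right)}{a - 2} = \frac{a + 1 \left(-2 + a\right)}{-2 + a} = \frac{a + \left(-2 + a\right)}{-2 + a} = \frac{-2 + 2 a}{-2 + a}$)
$- 46 E{\left(u \right)} 9 = - 46 \frac{2 \left(-1 - 3\right)}{-2 - 3} \cdot 9 = - 46 \cdot 2 \frac{1}{-5} \left(-4\right) 9 = - 46 \cdot 2 \left(- \frac{1}{5}\right) \left(-4\right) 9 = \left(-46\right) \frac{8}{5} \cdot 9 = \left(- \frac{368}{5}\right) 9 = - \frac{3312}{5}$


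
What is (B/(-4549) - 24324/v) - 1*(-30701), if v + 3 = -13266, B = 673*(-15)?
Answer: 617792622604/20120227 ≈ 30705.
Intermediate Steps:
B = -10095
v = -13269 (v = -3 - 13266 = -13269)
(B/(-4549) - 24324/v) - 1*(-30701) = (-10095/(-4549) - 24324/(-13269)) - 1*(-30701) = (-10095*(-1/4549) - 24324*(-1/13269)) + 30701 = (10095/4549 + 8108/4423) + 30701 = 81533477/20120227 + 30701 = 617792622604/20120227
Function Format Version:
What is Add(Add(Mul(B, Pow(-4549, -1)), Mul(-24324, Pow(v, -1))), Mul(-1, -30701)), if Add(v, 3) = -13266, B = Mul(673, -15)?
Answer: Rational(617792622604, 20120227) ≈ 30705.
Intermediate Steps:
B = -10095
v = -13269 (v = Add(-3, -13266) = -13269)
Add(Add(Mul(B, Pow(-4549, -1)), Mul(-24324, Pow(v, -1))), Mul(-1, -30701)) = Add(Add(Mul(-10095, Pow(-4549, -1)), Mul(-24324, Pow(-13269, -1))), Mul(-1, -30701)) = Add(Add(Mul(-10095, Rational(-1, 4549)), Mul(-24324, Rational(-1, 13269))), 30701) = Add(Add(Rational(10095, 4549), Rational(8108, 4423)), 30701) = Add(Rational(81533477, 20120227), 30701) = Rational(617792622604, 20120227)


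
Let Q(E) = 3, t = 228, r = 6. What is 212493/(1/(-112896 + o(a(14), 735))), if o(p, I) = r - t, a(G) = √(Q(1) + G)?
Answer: -24036783174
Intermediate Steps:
a(G) = √(3 + G)
o(p, I) = -222 (o(p, I) = 6 - 1*228 = 6 - 228 = -222)
212493/(1/(-112896 + o(a(14), 735))) = 212493/(1/(-112896 - 222)) = 212493/(1/(-113118)) = 212493/(-1/113118) = 212493*(-113118) = -24036783174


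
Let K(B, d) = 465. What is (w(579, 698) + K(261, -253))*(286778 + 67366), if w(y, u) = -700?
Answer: -83223840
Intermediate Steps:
(w(579, 698) + K(261, -253))*(286778 + 67366) = (-700 + 465)*(286778 + 67366) = -235*354144 = -83223840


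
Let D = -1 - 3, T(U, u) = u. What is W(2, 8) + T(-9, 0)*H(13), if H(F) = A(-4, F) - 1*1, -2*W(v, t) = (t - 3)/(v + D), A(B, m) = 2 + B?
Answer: 5/4 ≈ 1.2500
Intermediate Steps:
D = -4
W(v, t) = -(-3 + t)/(2*(-4 + v)) (W(v, t) = -(t - 3)/(2*(v - 4)) = -(-3 + t)/(2*(-4 + v)))
H(F) = -3 (H(F) = (2 - 4) - 1*1 = -2 - 1 = -3)
W(2, 8) + T(-9, 0)*H(13) = (3 - 1*8)/(2*(-4 + 2)) + 0*(-3) = (1/2)*(3 - 8)/(-2) + 0 = (1/2)*(-1/2)*(-5) + 0 = 5/4 + 0 = 5/4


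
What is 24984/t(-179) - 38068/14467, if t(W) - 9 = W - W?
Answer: 40122324/14467 ≈ 2773.4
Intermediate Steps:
t(W) = 9 (t(W) = 9 + (W - W) = 9 + 0 = 9)
24984/t(-179) - 38068/14467 = 24984/9 - 38068/14467 = 24984*(⅑) - 38068*1/14467 = 2776 - 38068/14467 = 40122324/14467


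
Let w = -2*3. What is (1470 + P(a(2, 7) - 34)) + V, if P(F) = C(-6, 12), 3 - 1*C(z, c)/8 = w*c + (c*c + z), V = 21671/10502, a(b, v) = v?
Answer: 10166603/10502 ≈ 968.06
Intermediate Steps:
w = -6
V = 21671/10502 (V = 21671*(1/10502) = 21671/10502 ≈ 2.0635)
C(z, c) = 24 - 8*z - 8*c² + 48*c (C(z, c) = 24 - 8*(-6*c + (c*c + z)) = 24 - 8*(-6*c + (c² + z)) = 24 - 8*(-6*c + (z + c²)) = 24 - 8*(z + c² - 6*c) = 24 + (-8*z - 8*c² + 48*c) = 24 - 8*z - 8*c² + 48*c)
P(F) = -504 (P(F) = 24 - 8*(-6) - 8*12² + 48*12 = 24 + 48 - 8*144 + 576 = 24 + 48 - 1152 + 576 = -504)
(1470 + P(a(2, 7) - 34)) + V = (1470 - 504) + 21671/10502 = 966 + 21671/10502 = 10166603/10502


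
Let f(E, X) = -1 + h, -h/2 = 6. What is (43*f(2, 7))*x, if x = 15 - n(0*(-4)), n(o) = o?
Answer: -8385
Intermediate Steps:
h = -12 (h = -2*6 = -12)
f(E, X) = -13 (f(E, X) = -1 - 12 = -13)
x = 15 (x = 15 - 0*(-4) = 15 - 1*0 = 15 + 0 = 15)
(43*f(2, 7))*x = (43*(-13))*15 = -559*15 = -8385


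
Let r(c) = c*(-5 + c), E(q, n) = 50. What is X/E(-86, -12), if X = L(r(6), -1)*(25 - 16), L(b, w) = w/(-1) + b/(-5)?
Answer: -9/250 ≈ -0.036000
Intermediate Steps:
L(b, w) = -w - b/5 (L(b, w) = w*(-1) + b*(-1/5) = -w - b/5)
X = -9/5 (X = (-1*(-1) - 6*(-5 + 6)/5)*(25 - 16) = (1 - 6/5)*9 = -1/5*9 = -9/5 ≈ -1.8000)
X/E(-86, -12) = -9/5/50 = -9/5*1/50 = -9/250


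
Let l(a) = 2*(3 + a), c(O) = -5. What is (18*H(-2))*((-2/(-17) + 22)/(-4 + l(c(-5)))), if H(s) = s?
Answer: 1692/17 ≈ 99.529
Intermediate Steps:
l(a) = 6 + 2*a
(18*H(-2))*((-2/(-17) + 22)/(-4 + l(c(-5)))) = (18*(-2))*((-2/(-17) + 22)/(-4 + (6 + 2*(-5)))) = -36*(-2*(-1/17) + 22)/(-4 + (6 - 10)) = -36*(2/17 + 22)/(-4 - 4) = -13536/(17*(-8)) = -13536*(-1)/(17*8) = -36*(-47/17) = 1692/17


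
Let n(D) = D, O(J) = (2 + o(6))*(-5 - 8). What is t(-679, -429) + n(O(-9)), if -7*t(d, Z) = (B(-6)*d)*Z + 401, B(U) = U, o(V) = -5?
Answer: 1747618/7 ≈ 2.4966e+5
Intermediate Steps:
O(J) = 39 (O(J) = (2 - 5)*(-5 - 8) = -3*(-13) = 39)
t(d, Z) = -401/7 + 6*Z*d/7 (t(d, Z) = -((-6*d)*Z + 401)/7 = -(-6*Z*d + 401)/7 = -(401 - 6*Z*d)/7 = -401/7 + 6*Z*d/7)
t(-679, -429) + n(O(-9)) = (-401/7 + (6/7)*(-429)*(-679)) + 39 = (-401/7 + 249678) + 39 = 1747345/7 + 39 = 1747618/7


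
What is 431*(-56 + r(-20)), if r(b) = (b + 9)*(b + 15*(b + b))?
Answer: 2915284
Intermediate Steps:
r(b) = 31*b*(9 + b) (r(b) = (9 + b)*(b + 15*(2*b)) = (9 + b)*(b + 30*b) = (9 + b)*(31*b) = 31*b*(9 + b))
431*(-56 + r(-20)) = 431*(-56 + 31*(-20)*(9 - 20)) = 431*(-56 + 31*(-20)*(-11)) = 431*(-56 + 6820) = 431*6764 = 2915284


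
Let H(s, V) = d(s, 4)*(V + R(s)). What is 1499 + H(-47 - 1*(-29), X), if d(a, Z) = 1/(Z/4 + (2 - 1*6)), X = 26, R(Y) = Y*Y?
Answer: 4147/3 ≈ 1382.3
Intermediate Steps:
R(Y) = Y²
d(a, Z) = 1/(-4 + Z/4) (d(a, Z) = 1/(Z*(¼) + (2 - 6)) = 1/(Z/4 - 4) = 1/(-4 + Z/4))
H(s, V) = -V/3 - s²/3 (H(s, V) = (4/(-16 + 4))*(V + s²) = (4/(-12))*(V + s²) = (4*(-1/12))*(V + s²) = -(V + s²)/3 = -V/3 - s²/3)
1499 + H(-47 - 1*(-29), X) = 1499 + (-⅓*26 - (-47 - 1*(-29))²/3) = 1499 + (-26/3 - (-47 + 29)²/3) = 1499 + (-26/3 - ⅓*(-18)²) = 1499 + (-26/3 - ⅓*324) = 1499 + (-26/3 - 108) = 1499 - 350/3 = 4147/3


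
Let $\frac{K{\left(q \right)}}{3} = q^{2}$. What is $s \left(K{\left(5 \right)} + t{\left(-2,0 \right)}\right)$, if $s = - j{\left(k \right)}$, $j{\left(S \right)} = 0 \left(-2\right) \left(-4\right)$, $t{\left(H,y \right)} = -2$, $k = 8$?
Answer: $0$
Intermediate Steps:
$j{\left(S \right)} = 0$ ($j{\left(S \right)} = 0 \left(-4\right) = 0$)
$K{\left(q \right)} = 3 q^{2}$
$s = 0$ ($s = \left(-1\right) 0 = 0$)
$s \left(K{\left(5 \right)} + t{\left(-2,0 \right)}\right) = 0 \left(3 \cdot 5^{2} - 2\right) = 0 \left(3 \cdot 25 - 2\right) = 0 \left(75 - 2\right) = 0 \cdot 73 = 0$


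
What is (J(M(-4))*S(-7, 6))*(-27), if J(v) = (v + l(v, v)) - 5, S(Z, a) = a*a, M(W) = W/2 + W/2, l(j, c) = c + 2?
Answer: 10692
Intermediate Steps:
l(j, c) = 2 + c
M(W) = W (M(W) = W*(½) + W*(½) = W/2 + W/2 = W)
S(Z, a) = a²
J(v) = -3 + 2*v (J(v) = (v + (2 + v)) - 5 = (2 + 2*v) - 5 = -3 + 2*v)
(J(M(-4))*S(-7, 6))*(-27) = ((-3 + 2*(-4))*6²)*(-27) = ((-3 - 8)*36)*(-27) = -11*36*(-27) = -396*(-27) = 10692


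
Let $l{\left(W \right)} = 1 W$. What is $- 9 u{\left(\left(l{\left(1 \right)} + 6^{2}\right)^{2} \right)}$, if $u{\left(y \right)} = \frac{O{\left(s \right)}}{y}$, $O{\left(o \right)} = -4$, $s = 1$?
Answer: $\frac{36}{1369} \approx 0.026297$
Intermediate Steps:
$l{\left(W \right)} = W$
$u{\left(y \right)} = - \frac{4}{y}$
$- 9 u{\left(\left(l{\left(1 \right)} + 6^{2}\right)^{2} \right)} = - 9 \left(- \frac{4}{\left(1 + 6^{2}\right)^{2}}\right) = - 9 \left(- \frac{4}{\left(1 + 36\right)^{2}}\right) = - 9 \left(- \frac{4}{37^{2}}\right) = - 9 \left(- \frac{4}{1369}\right) = - 9 \left(\left(-4\right) \frac{1}{1369}\right) = \left(-9\right) \left(- \frac{4}{1369}\right) = \frac{36}{1369}$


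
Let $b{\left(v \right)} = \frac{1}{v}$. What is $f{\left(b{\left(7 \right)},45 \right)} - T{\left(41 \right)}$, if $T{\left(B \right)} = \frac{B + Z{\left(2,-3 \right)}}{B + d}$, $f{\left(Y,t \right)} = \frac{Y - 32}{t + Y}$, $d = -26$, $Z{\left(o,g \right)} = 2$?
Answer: $- \frac{16933}{4740} \approx -3.5724$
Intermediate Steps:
$f{\left(Y,t \right)} = \frac{-32 + Y}{Y + t}$
$T{\left(B \right)} = \frac{2 + B}{-26 + B}$ ($T{\left(B \right)} = \frac{B + 2}{B - 26} = \frac{2 + B}{-26 + B}$)
$f{\left(b{\left(7 \right)},45 \right)} - T{\left(41 \right)} = \frac{-32 + \frac{1}{7}}{\frac{1}{7} + 45} - \frac{2 + 41}{-26 + 41} = \frac{-32 + \frac{1}{7}}{\frac{1}{7} + 45} - \frac{1}{15} \cdot 43 = \frac{1}{\frac{316}{7}} \left(- \frac{223}{7}\right) - \frac{1}{15} \cdot 43 = \frac{7}{316} \left(- \frac{223}{7}\right) - \frac{43}{15} = - \frac{223}{316} - \frac{43}{15} = - \frac{16933}{4740}$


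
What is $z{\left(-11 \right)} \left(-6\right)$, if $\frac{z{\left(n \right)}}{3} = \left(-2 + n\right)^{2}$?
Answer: $-3042$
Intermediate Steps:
$z{\left(n \right)} = 3 \left(-2 + n\right)^{2}$
$z{\left(-11 \right)} \left(-6\right) = 3 \left(-2 - 11\right)^{2} \left(-6\right) = 3 \left(-13\right)^{2} \left(-6\right) = 3 \cdot 169 \left(-6\right) = 507 \left(-6\right) = -3042$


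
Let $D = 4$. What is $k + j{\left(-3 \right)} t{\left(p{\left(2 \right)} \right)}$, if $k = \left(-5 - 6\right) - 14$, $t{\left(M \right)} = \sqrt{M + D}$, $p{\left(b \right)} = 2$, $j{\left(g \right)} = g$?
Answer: $-25 - 3 \sqrt{6} \approx -32.348$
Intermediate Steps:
$t{\left(M \right)} = \sqrt{4 + M}$ ($t{\left(M \right)} = \sqrt{M + 4} = \sqrt{4 + M}$)
$k = -25$ ($k = -11 - 14 = -25$)
$k + j{\left(-3 \right)} t{\left(p{\left(2 \right)} \right)} = -25 - 3 \sqrt{4 + 2} = -25 - 3 \sqrt{6}$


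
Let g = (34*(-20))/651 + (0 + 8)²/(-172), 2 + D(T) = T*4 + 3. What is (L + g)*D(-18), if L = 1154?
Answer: -2290762886/27993 ≈ -81833.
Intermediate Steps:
D(T) = 1 + 4*T (D(T) = -2 + (T*4 + 3) = -2 + (4*T + 3) = -2 + (3 + 4*T) = 1 + 4*T)
g = -39656/27993 (g = -680*1/651 + 8²*(-1/172) = -680/651 + 64*(-1/172) = -680/651 - 16/43 = -39656/27993 ≈ -1.4166)
(L + g)*D(-18) = (1154 - 39656/27993)*(1 + 4*(-18)) = 32264266*(1 - 72)/27993 = (32264266/27993)*(-71) = -2290762886/27993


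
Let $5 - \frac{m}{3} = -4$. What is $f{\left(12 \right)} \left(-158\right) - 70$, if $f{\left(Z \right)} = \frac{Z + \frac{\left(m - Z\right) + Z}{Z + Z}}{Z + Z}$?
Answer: $- \frac{5005}{32} \approx -156.41$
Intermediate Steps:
$m = 27$ ($m = 15 - -12 = 15 + 12 = 27$)
$f{\left(Z \right)} = \frac{Z + \frac{27}{2 Z}}{2 Z}$ ($f{\left(Z \right)} = \frac{Z + \frac{\left(27 - Z\right) + Z}{Z + Z}}{Z + Z} = \frac{Z + \frac{27}{2 Z}}{2 Z}$)
$f{\left(12 \right)} \left(-158\right) - 70 = \left(\frac{1}{2} + \frac{27}{4 \cdot 144}\right) \left(-158\right) - 70 = \left(\frac{1}{2} + \frac{27}{4} \cdot \frac{1}{144}\right) \left(-158\right) - 70 = \left(\frac{1}{2} + \frac{3}{64}\right) \left(-158\right) - 70 = \frac{35}{64} \left(-158\right) - 70 = - \frac{2765}{32} - 70 = - \frac{5005}{32}$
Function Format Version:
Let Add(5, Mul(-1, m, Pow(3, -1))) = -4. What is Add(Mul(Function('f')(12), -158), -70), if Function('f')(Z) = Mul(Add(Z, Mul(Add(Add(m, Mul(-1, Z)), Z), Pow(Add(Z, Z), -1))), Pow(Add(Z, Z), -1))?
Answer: Rational(-5005, 32) ≈ -156.41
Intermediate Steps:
m = 27 (m = Add(15, Mul(-3, -4)) = Add(15, 12) = 27)
Function('f')(Z) = Mul(Rational(1, 2), Pow(Z, -1), Add(Z, Mul(Rational(27, 2), Pow(Z, -1)))) (Function('f')(Z) = Mul(Add(Z, Mul(Add(Add(27, Mul(-1, Z)), Z), Pow(Add(Z, Z), -1))), Pow(Add(Z, Z), -1)) = Mul(Add(Z, Mul(27, Pow(Mul(2, Z), -1))), Pow(Mul(2, Z), -1)) = Mul(Add(Z, Mul(27, Mul(Rational(1, 2), Pow(Z, -1)))), Mul(Rational(1, 2), Pow(Z, -1))) = Mul(Add(Z, Mul(Rational(27, 2), Pow(Z, -1))), Mul(Rational(1, 2), Pow(Z, -1))) = Mul(Rational(1, 2), Pow(Z, -1), Add(Z, Mul(Rational(27, 2), Pow(Z, -1)))))
Add(Mul(Function('f')(12), -158), -70) = Add(Mul(Add(Rational(1, 2), Mul(Rational(27, 4), Pow(12, -2))), -158), -70) = Add(Mul(Add(Rational(1, 2), Mul(Rational(27, 4), Rational(1, 144))), -158), -70) = Add(Mul(Add(Rational(1, 2), Rational(3, 64)), -158), -70) = Add(Mul(Rational(35, 64), -158), -70) = Add(Rational(-2765, 32), -70) = Rational(-5005, 32)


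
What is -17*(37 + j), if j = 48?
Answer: -1445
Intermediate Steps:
-17*(37 + j) = -17*(37 + 48) = -17*85 = -1445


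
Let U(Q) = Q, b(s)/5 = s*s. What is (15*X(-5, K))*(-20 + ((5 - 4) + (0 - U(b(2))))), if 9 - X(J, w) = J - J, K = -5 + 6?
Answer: -5265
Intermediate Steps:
b(s) = 5*s² (b(s) = 5*(s*s) = 5*s²)
K = 1
X(J, w) = 9 (X(J, w) = 9 - (J - J) = 9 - 1*0 = 9 + 0 = 9)
(15*X(-5, K))*(-20 + ((5 - 4) + (0 - U(b(2))))) = (15*9)*(-20 + ((5 - 4) + (0 - 5*2²))) = 135*(-20 + (1 + (0 - 5*4))) = 135*(-20 + (1 + (0 - 1*20))) = 135*(-20 + (1 + (0 - 20))) = 135*(-20 + (1 - 20)) = 135*(-20 - 19) = 135*(-39) = -5265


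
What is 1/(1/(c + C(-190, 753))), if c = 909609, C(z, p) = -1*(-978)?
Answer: 910587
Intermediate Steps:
C(z, p) = 978
1/(1/(c + C(-190, 753))) = 1/(1/(909609 + 978)) = 1/(1/910587) = 910587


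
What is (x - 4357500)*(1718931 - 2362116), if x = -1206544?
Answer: 3578709640140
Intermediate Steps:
(x - 4357500)*(1718931 - 2362116) = (-1206544 - 4357500)*(1718931 - 2362116) = -5564044*(-643185) = 3578709640140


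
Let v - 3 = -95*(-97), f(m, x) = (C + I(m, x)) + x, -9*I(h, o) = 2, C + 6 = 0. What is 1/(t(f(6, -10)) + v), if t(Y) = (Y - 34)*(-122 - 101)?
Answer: 9/183758 ≈ 4.8977e-5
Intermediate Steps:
C = -6 (C = -6 + 0 = -6)
I(h, o) = -2/9 (I(h, o) = -1/9*2 = -2/9)
f(m, x) = -56/9 + x (f(m, x) = (-6 - 2/9) + x = -56/9 + x)
v = 9218 (v = 3 - 95*(-97) = 3 + 9215 = 9218)
t(Y) = 7582 - 223*Y (t(Y) = (-34 + Y)*(-223) = 7582 - 223*Y)
1/(t(f(6, -10)) + v) = 1/((7582 - 223*(-56/9 - 10)) + 9218) = 1/((7582 - 223*(-146/9)) + 9218) = 1/((7582 + 32558/9) + 9218) = 1/(100796/9 + 9218) = 1/(183758/9) = 9/183758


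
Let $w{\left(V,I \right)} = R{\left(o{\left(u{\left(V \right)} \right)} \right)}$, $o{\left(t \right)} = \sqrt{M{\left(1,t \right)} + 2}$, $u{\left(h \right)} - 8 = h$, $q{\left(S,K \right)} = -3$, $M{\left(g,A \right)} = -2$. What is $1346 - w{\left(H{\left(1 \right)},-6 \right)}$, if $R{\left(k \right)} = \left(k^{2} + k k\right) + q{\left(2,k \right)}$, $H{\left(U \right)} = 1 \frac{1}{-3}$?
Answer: $1349$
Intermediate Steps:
$u{\left(h \right)} = 8 + h$
$H{\left(U \right)} = - \frac{1}{3}$ ($H{\left(U \right)} = 1 \left(- \frac{1}{3}\right) = - \frac{1}{3}$)
$o{\left(t \right)} = 0$ ($o{\left(t \right)} = \sqrt{-2 + 2} = \sqrt{0} = 0$)
$R{\left(k \right)} = -3 + 2 k^{2}$ ($R{\left(k \right)} = \left(k^{2} + k k\right) - 3 = \left(k^{2} + k^{2}\right) - 3 = 2 k^{2} - 3 = -3 + 2 k^{2}$)
$w{\left(V,I \right)} = -3$ ($w{\left(V,I \right)} = -3 + 2 \cdot 0^{2} = -3 + 2 \cdot 0 = -3 + 0 = -3$)
$1346 - w{\left(H{\left(1 \right)},-6 \right)} = 1346 - -3 = 1346 + 3 = 1349$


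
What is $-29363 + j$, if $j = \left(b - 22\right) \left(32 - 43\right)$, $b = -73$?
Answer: $-28318$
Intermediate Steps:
$j = 1045$ ($j = \left(-73 - 22\right) \left(32 - 43\right) = \left(-95\right) \left(-11\right) = 1045$)
$-29363 + j = -29363 + 1045 = -28318$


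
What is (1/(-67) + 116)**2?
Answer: 60388441/4489 ≈ 13453.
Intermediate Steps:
(1/(-67) + 116)**2 = (1*(-1/67) + 116)**2 = (-1/67 + 116)**2 = (7771/67)**2 = 60388441/4489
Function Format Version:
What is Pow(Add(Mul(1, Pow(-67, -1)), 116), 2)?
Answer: Rational(60388441, 4489) ≈ 13453.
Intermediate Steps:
Pow(Add(Mul(1, Pow(-67, -1)), 116), 2) = Pow(Add(Mul(1, Rational(-1, 67)), 116), 2) = Pow(Add(Rational(-1, 67), 116), 2) = Pow(Rational(7771, 67), 2) = Rational(60388441, 4489)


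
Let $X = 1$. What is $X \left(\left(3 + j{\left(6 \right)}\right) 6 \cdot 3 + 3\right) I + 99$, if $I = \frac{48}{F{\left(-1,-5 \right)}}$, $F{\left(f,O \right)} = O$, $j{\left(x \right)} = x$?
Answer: $-1485$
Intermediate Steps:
$I = - \frac{48}{5}$ ($I = \frac{48}{-5} = 48 \left(- \frac{1}{5}\right) = - \frac{48}{5} \approx -9.6$)
$X \left(\left(3 + j{\left(6 \right)}\right) 6 \cdot 3 + 3\right) I + 99 = 1 \left(\left(3 + 6\right) 6 \cdot 3 + 3\right) \left(- \frac{48}{5}\right) + 99 = 1 \left(9 \cdot 18 + 3\right) \left(- \frac{48}{5}\right) + 99 = 1 \left(162 + 3\right) \left(- \frac{48}{5}\right) + 99 = 1 \cdot 165 \left(- \frac{48}{5}\right) + 99 = 165 \left(- \frac{48}{5}\right) + 99 = -1584 + 99 = -1485$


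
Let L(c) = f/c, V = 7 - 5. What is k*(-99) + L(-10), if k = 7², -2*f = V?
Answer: -48509/10 ≈ -4850.9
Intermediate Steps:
V = 2
f = -1 (f = -½*2 = -1)
k = 49
L(c) = -1/c
k*(-99) + L(-10) = 49*(-99) - 1/(-10) = -4851 - 1*(-⅒) = -4851 + ⅒ = -48509/10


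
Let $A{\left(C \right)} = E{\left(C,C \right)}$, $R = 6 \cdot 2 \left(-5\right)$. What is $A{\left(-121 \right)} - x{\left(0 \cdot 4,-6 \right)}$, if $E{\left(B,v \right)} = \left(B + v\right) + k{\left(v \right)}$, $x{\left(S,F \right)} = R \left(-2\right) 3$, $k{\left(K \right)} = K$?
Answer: $-723$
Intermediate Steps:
$R = -60$ ($R = 12 \left(-5\right) = -60$)
$x{\left(S,F \right)} = 360$ ($x{\left(S,F \right)} = \left(-60\right) \left(-2\right) 3 = 120 \cdot 3 = 360$)
$E{\left(B,v \right)} = B + 2 v$ ($E{\left(B,v \right)} = \left(B + v\right) + v = B + 2 v$)
$A{\left(C \right)} = 3 C$ ($A{\left(C \right)} = C + 2 C = 3 C$)
$A{\left(-121 \right)} - x{\left(0 \cdot 4,-6 \right)} = 3 \left(-121\right) - 360 = -363 - 360 = -723$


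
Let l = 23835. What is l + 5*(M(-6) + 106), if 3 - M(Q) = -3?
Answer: 24395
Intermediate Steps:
M(Q) = 6 (M(Q) = 3 - 1*(-3) = 3 + 3 = 6)
l + 5*(M(-6) + 106) = 23835 + 5*(6 + 106) = 23835 + 5*112 = 23835 + 560 = 24395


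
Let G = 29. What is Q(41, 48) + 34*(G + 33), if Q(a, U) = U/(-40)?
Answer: 10534/5 ≈ 2106.8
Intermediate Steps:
Q(a, U) = -U/40 (Q(a, U) = U*(-1/40) = -U/40)
Q(41, 48) + 34*(G + 33) = -1/40*48 + 34*(29 + 33) = -6/5 + 34*62 = -6/5 + 2108 = 10534/5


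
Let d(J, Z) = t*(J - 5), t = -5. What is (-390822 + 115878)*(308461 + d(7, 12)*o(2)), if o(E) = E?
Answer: -84804002304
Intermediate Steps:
d(J, Z) = 25 - 5*J (d(J, Z) = -5*(J - 5) = -5*(-5 + J) = 25 - 5*J)
(-390822 + 115878)*(308461 + d(7, 12)*o(2)) = (-390822 + 115878)*(308461 + (25 - 5*7)*2) = -274944*(308461 + (25 - 35)*2) = -274944*(308461 - 10*2) = -274944*(308461 - 20) = -274944*308441 = -84804002304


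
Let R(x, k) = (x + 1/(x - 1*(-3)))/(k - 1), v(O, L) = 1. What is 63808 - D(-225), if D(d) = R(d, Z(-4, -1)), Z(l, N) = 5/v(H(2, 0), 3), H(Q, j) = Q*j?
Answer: 56711455/888 ≈ 63864.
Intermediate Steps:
Z(l, N) = 5 (Z(l, N) = 5/1 = 5*1 = 5)
R(x, k) = (x + 1/(3 + x))/(-1 + k) (R(x, k) = (x + 1/(x + 3))/(-1 + k) = (x + 1/(3 + x))/(-1 + k))
D(d) = (1 + d**2 + 3*d)/(12 + 4*d) (D(d) = (1 + d**2 + 3*d)/(-3 - d + 3*5 + 5*d) = (1 + d**2 + 3*d)/(-3 - d + 15 + 5*d) = (1 + d**2 + 3*d)/(12 + 4*d))
63808 - D(-225) = 63808 - (1 + (-225)**2 + 3*(-225))/(4*(3 - 225)) = 63808 - (1 + 50625 - 675)/(4*(-222)) = 63808 - (-1)*49951/(4*222) = 63808 - 1*(-49951/888) = 63808 + 49951/888 = 56711455/888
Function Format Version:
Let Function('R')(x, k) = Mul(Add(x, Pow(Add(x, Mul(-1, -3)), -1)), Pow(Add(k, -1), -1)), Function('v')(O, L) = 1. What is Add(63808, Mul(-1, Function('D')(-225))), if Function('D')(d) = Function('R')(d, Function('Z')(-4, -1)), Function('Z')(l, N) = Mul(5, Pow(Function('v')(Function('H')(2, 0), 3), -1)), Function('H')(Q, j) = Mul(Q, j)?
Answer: Rational(56711455, 888) ≈ 63864.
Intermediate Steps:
Function('Z')(l, N) = 5 (Function('Z')(l, N) = Mul(5, Pow(1, -1)) = Mul(5, 1) = 5)
Function('R')(x, k) = Mul(Pow(Add(-1, k), -1), Add(x, Pow(Add(3, x), -1))) (Function('R')(x, k) = Mul(Add(x, Pow(Add(x, 3), -1)), Pow(Add(-1, k), -1)) = Mul(Add(x, Pow(Add(3, x), -1)), Pow(Add(-1, k), -1)) = Mul(Pow(Add(-1, k), -1), Add(x, Pow(Add(3, x), -1))))
Function('D')(d) = Mul(Pow(Add(12, Mul(4, d)), -1), Add(1, Pow(d, 2), Mul(3, d))) (Function('D')(d) = Mul(Pow(Add(-3, Mul(-1, d), Mul(3, 5), Mul(5, d)), -1), Add(1, Pow(d, 2), Mul(3, d))) = Mul(Pow(Add(-3, Mul(-1, d), 15, Mul(5, d)), -1), Add(1, Pow(d, 2), Mul(3, d))) = Mul(Pow(Add(12, Mul(4, d)), -1), Add(1, Pow(d, 2), Mul(3, d))))
Add(63808, Mul(-1, Function('D')(-225))) = Add(63808, Mul(-1, Mul(Rational(1, 4), Pow(Add(3, -225), -1), Add(1, Pow(-225, 2), Mul(3, -225))))) = Add(63808, Mul(-1, Mul(Rational(1, 4), Pow(-222, -1), Add(1, 50625, -675)))) = Add(63808, Mul(-1, Mul(Rational(1, 4), Rational(-1, 222), 49951))) = Add(63808, Mul(-1, Rational(-49951, 888))) = Add(63808, Rational(49951, 888)) = Rational(56711455, 888)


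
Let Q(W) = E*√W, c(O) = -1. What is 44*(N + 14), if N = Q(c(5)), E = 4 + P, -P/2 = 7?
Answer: 616 - 440*I ≈ 616.0 - 440.0*I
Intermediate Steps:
P = -14 (P = -2*7 = -14)
E = -10 (E = 4 - 14 = -10)
Q(W) = -10*√W
N = -10*I ≈ -10.0*I
44*(N + 14) = 44*(-10*I + 14) = 44*(14 - 10*I) = 616 - 440*I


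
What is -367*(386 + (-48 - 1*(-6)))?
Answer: -126248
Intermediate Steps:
-367*(386 + (-48 - 1*(-6))) = -367*(386 + (-48 + 6)) = -367*(386 - 42) = -367*344 = -126248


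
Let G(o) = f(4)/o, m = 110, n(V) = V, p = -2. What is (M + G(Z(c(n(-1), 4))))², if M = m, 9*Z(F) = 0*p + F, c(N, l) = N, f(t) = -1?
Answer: 14161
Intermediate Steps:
Z(F) = F/9 (Z(F) = (0*(-2) + F)/9 = (0 + F)/9 = F/9)
M = 110
G(o) = -1/o
(M + G(Z(c(n(-1), 4))))² = (110 - 1/((⅑)*(-1)))² = (110 - 1/(-⅑))² = (110 - 1*(-9))² = (110 + 9)² = 119² = 14161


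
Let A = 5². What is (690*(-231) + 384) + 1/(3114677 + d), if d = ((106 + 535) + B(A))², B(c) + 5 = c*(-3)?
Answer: -545294858387/3429398 ≈ -1.5901e+5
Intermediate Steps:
A = 25
B(c) = -5 - 3*c (B(c) = -5 + c*(-3) = -5 - 3*c)
d = 314721 (d = ((106 + 535) + (-5 - 3*25))² = (641 + (-5 - 75))² = (641 - 80)² = 561² = 314721)
(690*(-231) + 384) + 1/(3114677 + d) = (690*(-231) + 384) + 1/(3114677 + 314721) = (-159390 + 384) + 1/3429398 = -159006 + 1/3429398 = -545294858387/3429398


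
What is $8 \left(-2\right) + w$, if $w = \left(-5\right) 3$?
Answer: $-31$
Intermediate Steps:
$w = -15$
$8 \left(-2\right) + w = 8 \left(-2\right) - 15 = -16 - 15 = -31$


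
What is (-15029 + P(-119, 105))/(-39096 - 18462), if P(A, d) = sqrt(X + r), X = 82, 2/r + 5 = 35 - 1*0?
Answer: 15029/57558 - sqrt(18465)/863370 ≈ 0.26095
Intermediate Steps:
r = 1/15 (r = 2/(-5 + (35 - 1*0)) = 2/(-5 + (35 + 0)) = 2/(-5 + 35) = 2/30 = 2*(1/30) = 1/15 ≈ 0.066667)
P(A, d) = sqrt(18465)/15 (P(A, d) = sqrt(82 + 1/15) = sqrt(1231/15) = sqrt(18465)/15)
(-15029 + P(-119, 105))/(-39096 - 18462) = (-15029 + sqrt(18465)/15)/(-39096 - 18462) = (-15029 + sqrt(18465)/15)/(-57558) = (-15029 + sqrt(18465)/15)*(-1/57558) = 15029/57558 - sqrt(18465)/863370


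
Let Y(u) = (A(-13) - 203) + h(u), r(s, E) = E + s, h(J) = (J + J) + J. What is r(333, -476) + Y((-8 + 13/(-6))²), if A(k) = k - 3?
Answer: -623/12 ≈ -51.917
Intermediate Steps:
A(k) = -3 + k
h(J) = 3*J (h(J) = 2*J + J = 3*J)
Y(u) = -219 + 3*u (Y(u) = ((-3 - 13) - 203) + 3*u = (-16 - 203) + 3*u = -219 + 3*u)
r(333, -476) + Y((-8 + 13/(-6))²) = (-476 + 333) + (-219 + 3*(-8 + 13/(-6))²) = -143 + (-219 + 3*(-8 + 13*(-⅙))²) = -143 + (-219 + 3*(-8 - 13/6)²) = -143 + (-219 + 3*(-61/6)²) = -143 + (-219 + 3*(3721/36)) = -143 + (-219 + 3721/12) = -143 + 1093/12 = -623/12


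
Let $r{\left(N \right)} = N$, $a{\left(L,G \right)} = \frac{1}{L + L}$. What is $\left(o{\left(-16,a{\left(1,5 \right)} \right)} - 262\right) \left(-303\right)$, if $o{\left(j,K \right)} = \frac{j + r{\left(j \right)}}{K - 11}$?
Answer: $\frac{549238}{7} \approx 78463.0$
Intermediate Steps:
$a{\left(L,G \right)} = \frac{1}{2 L}$
$o{\left(j,K \right)} = \frac{2 j}{-11 + K}$ ($o{\left(j,K \right)} = \frac{j + j}{K - 11} = \frac{2 j}{-11 + K}$)
$\left(o{\left(-16,a{\left(1,5 \right)} \right)} - 262\right) \left(-303\right) = \left(2 \left(-16\right) \frac{1}{-11 + \frac{1}{2 \cdot 1}} - 262\right) \left(-303\right) = \left(2 \left(-16\right) \frac{1}{-11 + \frac{1}{2} \cdot 1} - 262\right) \left(-303\right) = \left(2 \left(-16\right) \frac{1}{-11 + \frac{1}{2}} - 262\right) \left(-303\right) = \left(2 \left(-16\right) \frac{1}{- \frac{21}{2}} - 262\right) \left(-303\right) = \left(2 \left(-16\right) \left(- \frac{2}{21}\right) - 262\right) \left(-303\right) = \left(\frac{64}{21} - 262\right) \left(-303\right) = \left(- \frac{5438}{21}\right) \left(-303\right) = \frac{549238}{7}$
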